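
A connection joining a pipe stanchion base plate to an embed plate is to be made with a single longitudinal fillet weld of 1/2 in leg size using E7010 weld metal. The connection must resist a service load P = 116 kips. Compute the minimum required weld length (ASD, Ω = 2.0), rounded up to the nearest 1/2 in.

L = 16 in

E70XX → F_EXX = 70 ksi.
Throat t_e = 0.707 × 0.5 = 0.3535 in.
r_n/Ω = (0.6 × 70 × 0.3535) / 2.0 = 7.423 kip/in.
L_req = P / (r_n/Ω) = 116 / 7.423 = 15.63 in total.
Round up → use L = 16 in.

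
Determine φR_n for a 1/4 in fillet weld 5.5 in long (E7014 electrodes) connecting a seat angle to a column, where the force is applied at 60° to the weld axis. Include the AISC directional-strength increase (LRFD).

E70XX → F_EXX = 70 ksi.
t_e = 0.707 × 0.25 = 0.1767 in; A_we = 0.1767 × 5.5 = 0.9721 in².
Directional factor: 1.0 + 0.5 sin^1.5(60°) = 1.403.
F_nw = 0.6 × 70 × 1.403 = 58.92 ksi.
φR_n = 0.75 × 58.92 × 0.9721 = 42.96 kips.

φR_n ≈ 43 kips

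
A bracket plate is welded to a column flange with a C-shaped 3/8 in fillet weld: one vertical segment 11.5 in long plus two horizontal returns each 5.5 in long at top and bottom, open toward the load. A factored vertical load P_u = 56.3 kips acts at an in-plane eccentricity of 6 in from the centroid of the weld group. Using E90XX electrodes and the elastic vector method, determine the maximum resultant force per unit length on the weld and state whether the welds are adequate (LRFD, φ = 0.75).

E90XX → F_EXX = 90 ksi.
Total weld length L_w = 22.5 in. Treat welds as unit-width lines.
Centroid: x̄ = 2×5.5×2.75 / 22.5 = 1.344 in from the vertical weld.
Polar moment about centroid: J = I_x + I_y = [11.5³/12 + 2×5.5×5.75²] + [11.5×1.344² + 2(5.5³/12 + 5.5×1.406²)] = 560.7 in³.
Direct shear f_v = P/L_w = 56.3 / 22.5 = 2.502 kip/in (vertical).
Torsion M = P·e = 56.3 × 6 = 337.8 kip·in.
Critical point at (x, y) = (4.156, 5.75) from centroid. f_tx = M·y/J = 3.464 kip/in; f_ty = M·x/J = 2.504 kip/in.
Resultant f_max = √[f_tx² + (f_v + f_ty)²] = √[3.464² + (2.502 + 2.504)²] = 6.088 kip/in.
Capacity per unit length: φr_n = 0.75 × 0.6 × 90 × (0.707 × 0.375) = 10.74 kip/in.
6.088 ≤ 10.74 → adequate.

f_max ≈ 6.09 kip/in; adequate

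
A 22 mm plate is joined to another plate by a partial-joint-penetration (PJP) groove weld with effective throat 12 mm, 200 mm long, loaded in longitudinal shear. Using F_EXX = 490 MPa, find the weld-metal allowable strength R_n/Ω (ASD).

Effective throat (given) t_e = 12 mm.
A_we = 12 × 200 = 2400 mm².
F_nw = 0.6 F_EXX = 294 MPa.
R_n/Ω = (294 × 2400) / 2.0 × 10⁻³ = 352.8 kN.

R_n/Ω ≈ 353 kN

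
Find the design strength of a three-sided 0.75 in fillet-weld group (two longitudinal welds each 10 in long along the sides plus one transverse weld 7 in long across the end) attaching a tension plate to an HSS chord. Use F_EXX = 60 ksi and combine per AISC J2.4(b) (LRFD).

φR_n ≈ 394 kips

t_e = 0.707 × 0.75 = 0.5302 in.
R_nwl = 0.6 × 60 × 0.5302 × 20 = 381.8 kips (longitudinal, 2 welds).
R_nwt = 0.6 × 60 × 0.5302 × 7 = 133.6 kips (transverse, base value).
(i) R_nwl + R_nwt = 515.4 kips; (ii) 0.85 R_nwl + 1.5 R_nwt = 524.9 kips.
R_n = max = 524.9 kips [governs: (ii)]; φR_n = 393.7 kips.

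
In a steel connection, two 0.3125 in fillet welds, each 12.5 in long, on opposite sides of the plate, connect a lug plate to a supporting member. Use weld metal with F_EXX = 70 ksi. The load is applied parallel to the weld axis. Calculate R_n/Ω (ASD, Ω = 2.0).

Effective throat t_e = 0.707 × 0.3125 = 0.2209 in.
Total length L = 25 in; A_we = 0.2209 × 25 = 5.523 in².
F_nw = 0.6 F_EXX = 0.6 × 70 = 42 ksi.
R_n = 42 × 5.523 = 232 kip; R_n/Ω = 232/2.0 = 116 kip.

R_n/Ω ≈ 116 kip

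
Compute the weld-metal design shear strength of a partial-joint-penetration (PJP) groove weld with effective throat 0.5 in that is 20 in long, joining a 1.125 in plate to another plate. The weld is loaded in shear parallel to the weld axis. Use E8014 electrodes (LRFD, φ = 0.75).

E80XX → F_EXX = 80 ksi.
Effective throat (given) t_e = 0.5 in.
A_we = 0.5 × 20 = 10 in².
F_nw = 0.6 F_EXX = 48 ksi.
φR_n = 0.75 × 48 × 10 = 360 kips.

φR_n ≈ 360 kips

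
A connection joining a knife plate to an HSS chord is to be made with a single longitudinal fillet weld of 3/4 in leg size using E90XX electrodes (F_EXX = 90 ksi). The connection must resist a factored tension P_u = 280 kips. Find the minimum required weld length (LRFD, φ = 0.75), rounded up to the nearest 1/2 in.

L = 13.5 in

Throat t_e = 0.707 × 0.75 = 0.5302 in.
φr_n = 0.75 × 0.6 × 90 × 0.5302 = 21.48 kips/in.
L_req = P_u / φr_n = 280 / 21.48 = 13.04 in total.
Round up → use L = 13.5 in.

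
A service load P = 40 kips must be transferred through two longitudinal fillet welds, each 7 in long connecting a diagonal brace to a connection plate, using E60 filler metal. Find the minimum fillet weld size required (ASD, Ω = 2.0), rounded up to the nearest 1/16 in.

E60XX → F_EXX = 60 ksi.
Total weld length L = 14 in.
Required throat t_e = P × Ω / (0.6 F_EXX × L) = 40 × 2.0 / (0.6 × 60 × 14) = 0.1587 in.
Required leg w = t_e / 0.707 = 0.2245 in → use 1/4 in.

w = 1/4 in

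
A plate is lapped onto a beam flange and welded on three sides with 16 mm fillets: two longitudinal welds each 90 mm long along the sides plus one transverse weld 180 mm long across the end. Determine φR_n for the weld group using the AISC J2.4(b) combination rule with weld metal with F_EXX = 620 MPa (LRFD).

φR_n ≈ 1340 kN

t_e = 0.707 × 16 = 11.31 mm.
R_nwl = 0.6 × 620 × 11.31 × 180 × 10⁻³ = 757.5 kN (longitudinal, 2 welds).
R_nwt = 0.6 × 620 × 11.31 × 180 × 10⁻³ = 757.5 kN (transverse, base value).
(i) R_nwl + R_nwt = 1515 kN; (ii) 0.85 R_nwl + 1.5 R_nwt = 1780 kN.
R_n = max = 1780 kN [governs: (ii)]; φR_n = 1335 kN.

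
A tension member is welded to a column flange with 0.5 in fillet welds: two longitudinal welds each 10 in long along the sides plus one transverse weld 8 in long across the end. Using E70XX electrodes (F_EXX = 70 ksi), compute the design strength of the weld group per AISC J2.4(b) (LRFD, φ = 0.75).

t_e = 0.707 × 0.5 = 0.3535 in.
R_nwl = 0.6 × 70 × 0.3535 × 20 = 296.9 kips (longitudinal, 2 welds).
R_nwt = 0.6 × 70 × 0.3535 × 8 = 118.8 kips (transverse, base value).
(i) R_nwl + R_nwt = 415.7 kips; (ii) 0.85 R_nwl + 1.5 R_nwt = 430.6 kips.
R_n = max = 430.6 kips [governs: (ii)]; φR_n = 322.9 kips.

φR_n ≈ 323 kips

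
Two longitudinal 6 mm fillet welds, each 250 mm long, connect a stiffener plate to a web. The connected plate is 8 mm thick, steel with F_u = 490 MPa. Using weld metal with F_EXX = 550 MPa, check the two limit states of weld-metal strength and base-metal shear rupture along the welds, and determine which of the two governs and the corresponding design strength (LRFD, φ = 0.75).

t_e = 0.707 × 6 = 4.242 mm; L = 500 mm.
Weld metal: φR_n = 0.75 × 0.6 × 550 × 4.242 × 500 × 10⁻³ = 524.9 kN.
Base metal (shear rupture): φR_n = 0.75 × 0.6 × 490 × 8 × 500 × 10⁻³ = 882 kN.
Governing: weld metal.

φR_n ≈ 525 kN (weld metal governs)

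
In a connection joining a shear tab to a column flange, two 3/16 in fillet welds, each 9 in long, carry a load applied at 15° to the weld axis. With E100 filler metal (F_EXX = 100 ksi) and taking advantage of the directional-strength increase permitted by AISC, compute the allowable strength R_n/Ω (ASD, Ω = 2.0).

R_n/Ω ≈ 76.3 kip

t_e = 0.707 × 0.1875 = 0.1326 in; A_we = 0.1326 × 18 = 2.386 in².
Directional factor: 1.0 + 0.5 sin^1.5(15°) = 1.066.
F_nw = 0.6 × 100 × 1.066 = 63.95 ksi.
R_n/Ω = (63.95 × 2.386) / 2.0 = 76.3 kip.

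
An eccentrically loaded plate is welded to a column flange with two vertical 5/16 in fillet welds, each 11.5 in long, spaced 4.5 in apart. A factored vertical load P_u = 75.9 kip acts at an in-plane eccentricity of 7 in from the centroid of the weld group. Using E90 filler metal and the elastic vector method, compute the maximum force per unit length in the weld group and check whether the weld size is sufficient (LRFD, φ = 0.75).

f_max ≈ 10.5 kip/in; NOT adequate

E90XX → F_EXX = 90 ksi.
Total weld length L_w = 23 in. Treat welds as unit-width lines.
Polar moment about centroid: J = 2[d³/12 + d(b/2)²] = 2[11.5³/12 + 11.5×2.25²] = 369.9 in³.
Direct shear f_v = P/L_w = 75.9 / 23 = 3.3 kip/in (vertical).
Torsion M = P·e = 75.9 × 7 = 531.3 kip·in.
Critical point at (x, y) = (2.25, 5.75) from centroid. f_tx = M·y/J = 8.259 kip/in; f_ty = M·x/J = 3.232 kip/in.
Resultant f_max = √[f_tx² + (f_v + f_ty)²] = √[8.259² + (3.3 + 3.232)²] = 10.53 kip/in.
Capacity per unit length: φr_n = 0.75 × 0.6 × 90 × (0.707 × 0.3125) = 8.948 kip/in.
10.53 > 8.948 → NOT adequate.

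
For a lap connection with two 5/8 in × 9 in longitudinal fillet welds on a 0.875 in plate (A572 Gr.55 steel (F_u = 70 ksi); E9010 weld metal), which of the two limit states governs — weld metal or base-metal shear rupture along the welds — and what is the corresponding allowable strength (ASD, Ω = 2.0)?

R_n/Ω ≈ 215 kips (weld metal governs)

E90XX → F_EXX = 90 ksi.
t_e = 0.707 × 0.625 = 0.4419 in; L = 18 in.
Weld metal: R_n/Ω = (1/2.0) × 0.6 × 90 × 0.4419 × 18 = 214.8 kips.
Base metal (shear rupture): R_n/Ω = (1/2.0) × 0.6 × 70 × 0.875 × 18 = 330.8 kips.
Governing: weld metal.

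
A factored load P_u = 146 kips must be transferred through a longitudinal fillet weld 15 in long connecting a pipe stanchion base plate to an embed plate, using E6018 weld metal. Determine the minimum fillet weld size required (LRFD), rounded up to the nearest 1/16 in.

w = 9/16 in

E60XX → F_EXX = 60 ksi.
Total weld length L = 15 in.
Required throat t_e = P_u / (φ × 0.6 F_EXX × L) = 146 / (0.75 × 0.6 × 60 × 15) = 0.3605 in.
Required leg w = t_e / 0.707 = 0.5099 in → use 9/16 in.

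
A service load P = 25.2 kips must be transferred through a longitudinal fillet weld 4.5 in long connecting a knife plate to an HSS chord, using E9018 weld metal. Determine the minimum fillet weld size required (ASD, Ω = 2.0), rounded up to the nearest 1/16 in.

w = 5/16 in

E90XX → F_EXX = 90 ksi.
Total weld length L = 4.5 in.
Required throat t_e = P × Ω / (0.6 F_EXX × L) = 25.2 × 2.0 / (0.6 × 90 × 4.5) = 0.2074 in.
Required leg w = t_e / 0.707 = 0.2934 in → use 5/16 in.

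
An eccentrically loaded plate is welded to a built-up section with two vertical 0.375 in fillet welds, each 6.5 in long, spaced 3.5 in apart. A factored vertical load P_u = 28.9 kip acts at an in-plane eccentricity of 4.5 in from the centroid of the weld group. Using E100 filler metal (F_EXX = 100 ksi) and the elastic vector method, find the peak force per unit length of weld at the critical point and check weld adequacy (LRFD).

Total weld length L_w = 13 in. Treat welds as unit-width lines.
Polar moment about centroid: J = 2[d³/12 + d(b/2)²] = 2[6.5³/12 + 6.5×1.75²] = 85.58 in³.
Direct shear f_v = P/L_w = 28.9 / 13 = 2.223 kip/in (vertical).
Torsion M = P·e = 28.9 × 4.5 = 130.05 kip·in.
Critical point at (x, y) = (1.75, 3.25) from centroid. f_tx = M·y/J = 4.939 kip/in; f_ty = M·x/J = 2.659 kip/in.
Resultant f_max = √[f_tx² + (f_v + f_ty)²] = √[4.939² + (2.223 + 2.659)²] = 6.945 kip/in.
Capacity per unit length: φr_n = 0.75 × 0.6 × 100 × (0.707 × 0.375) = 11.93 kip/in.
6.945 ≤ 11.93 → adequate.

f_max ≈ 6.94 kip/in; adequate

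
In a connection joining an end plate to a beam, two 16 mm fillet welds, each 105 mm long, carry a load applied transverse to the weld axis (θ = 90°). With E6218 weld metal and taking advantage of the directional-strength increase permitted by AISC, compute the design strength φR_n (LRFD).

E62XX → F_EXX = 620 MPa.
t_e = 0.707 × 16 = 11.31 mm; A_we = 11.31 × 210 = 2376 mm².
Directional factor: 1.0 + 0.5 sin^1.5(90°) = 1.5.
F_nw = 0.6 × 620 × 1.5 = 558 MPa.
φR_n = 0.75 × 558 × 2376 × 10⁻³ = 994.2 kN.

φR_n ≈ 994 kN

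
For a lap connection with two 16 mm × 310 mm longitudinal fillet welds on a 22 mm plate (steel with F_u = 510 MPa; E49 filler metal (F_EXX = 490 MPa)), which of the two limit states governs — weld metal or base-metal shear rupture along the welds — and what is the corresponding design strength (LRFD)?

φR_n ≈ 1550 kN (weld metal governs)

t_e = 0.707 × 16 = 11.31 mm; L = 620 mm.
Weld metal: φR_n = 0.75 × 0.6 × 490 × 11.31 × 620 × 10⁻³ = 1546 kN.
Base metal (shear rupture): φR_n = 0.75 × 0.6 × 510 × 22 × 620 × 10⁻³ = 3130 kN.
Governing: weld metal.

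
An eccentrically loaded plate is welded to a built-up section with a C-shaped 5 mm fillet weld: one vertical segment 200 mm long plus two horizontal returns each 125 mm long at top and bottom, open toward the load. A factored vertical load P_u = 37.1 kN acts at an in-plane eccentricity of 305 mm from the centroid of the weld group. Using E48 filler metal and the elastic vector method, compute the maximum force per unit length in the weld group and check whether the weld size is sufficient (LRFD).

f_max ≈ 448 N/mm; adequate

E48XX → F_EXX = 480 MPa.
Total weld length L_w = 450 mm. Treat welds as unit-width lines.
Centroid: x̄ = 2×125×62.5 / 450 = 34.72 mm from the vertical weld.
Polar moment about centroid: J = I_x + I_y = [200³/12 + 2×125×100²] + [200×34.72² + 2(125³/12 + 125×27.78²)] = 3926000 mm³.
Direct shear f_v = P/L_w = 37.1×10³ / 450 = 82.44 N/mm (vertical).
Torsion M = P·e = 37.1×10³ × 305 = 11316000 N·mm.
Critical point at (x, y) = (90.28, 100) from centroid. f_tx = M·y/J = 288.2 N/mm; f_ty = M·x/J = 260.2 N/mm.
Resultant f_max = √[f_tx² + (f_v + f_ty)²] = √[288.2² + (82.44 + 260.2)²] = 447.7 N/mm.
Capacity per unit length: φr_n = 0.75 × 0.6 × 480 × (0.707 × 5) = 763.6 N/mm.
447.7 ≤ 763.6 → adequate.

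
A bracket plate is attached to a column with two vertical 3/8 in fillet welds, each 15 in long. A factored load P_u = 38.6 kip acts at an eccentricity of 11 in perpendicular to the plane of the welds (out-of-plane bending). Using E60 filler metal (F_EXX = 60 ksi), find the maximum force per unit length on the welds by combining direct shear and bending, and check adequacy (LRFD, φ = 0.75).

L_w = 2 × 15 = 30 in; section modulus (unit throat) S = 2 × L²/6 = 75 in².
Direct shear f_v = P/L_w = 38.6/30 = 1.287 kip/in.
Moment M = P × e = 38.6 × 11 = 424.6 kip·in; bending f_b = M/S = 5.661 kip/in.
f_max = √(f_v² + f_b²) = √(1.287² + 5.661²) = 5.806 kip/in.
φr_n = 0.75 × 0.6 × 60 × (0.707 × 0.375) = 7.158 kip/in → adequate.

f_max ≈ 5.81 kip/in; adequate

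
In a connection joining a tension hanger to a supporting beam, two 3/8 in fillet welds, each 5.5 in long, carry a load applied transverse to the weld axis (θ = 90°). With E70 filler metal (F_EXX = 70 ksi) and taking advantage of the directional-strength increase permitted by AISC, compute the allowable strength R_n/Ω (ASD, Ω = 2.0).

t_e = 0.707 × 0.375 = 0.2651 in; A_we = 0.2651 × 11 = 2.916 in².
Directional factor: 1.0 + 0.5 sin^1.5(90°) = 1.5.
F_nw = 0.6 × 70 × 1.5 = 63 ksi.
R_n/Ω = (63 × 2.916) / 2.0 = 91.87 kip.

R_n/Ω ≈ 91.9 kip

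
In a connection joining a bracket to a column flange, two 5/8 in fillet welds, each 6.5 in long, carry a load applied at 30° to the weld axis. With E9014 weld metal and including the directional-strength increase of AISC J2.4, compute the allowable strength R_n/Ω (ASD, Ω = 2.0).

E90XX → F_EXX = 90 ksi.
t_e = 0.707 × 0.625 = 0.4419 in; A_we = 0.4419 × 13 = 5.744 in².
Directional factor: 1.0 + 0.5 sin^1.5(30°) = 1.177.
F_nw = 0.6 × 90 × 1.177 = 63.55 ksi.
R_n/Ω = (63.55 × 5.744) / 2.0 = 182.5 kip.

R_n/Ω ≈ 183 kip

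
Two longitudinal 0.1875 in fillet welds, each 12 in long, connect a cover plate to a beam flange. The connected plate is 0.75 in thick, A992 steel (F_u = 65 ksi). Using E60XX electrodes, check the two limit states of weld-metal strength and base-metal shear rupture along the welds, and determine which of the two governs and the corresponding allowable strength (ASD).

E60XX → F_EXX = 60 ksi.
t_e = 0.707 × 0.1875 = 0.1326 in; L = 24 in.
Weld metal: R_n/Ω = (1/2.0) × 0.6 × 60 × 0.1326 × 24 = 57.27 kip.
Base metal (shear rupture): R_n/Ω = (1/2.0) × 0.6 × 65 × 0.75 × 24 = 351 kip.
Governing: weld metal.

R_n/Ω ≈ 57.3 kip (weld metal governs)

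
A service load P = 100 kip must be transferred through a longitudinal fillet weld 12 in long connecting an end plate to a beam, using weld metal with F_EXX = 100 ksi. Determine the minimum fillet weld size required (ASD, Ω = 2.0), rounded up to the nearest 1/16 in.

Total weld length L = 12 in.
Required throat t_e = P × Ω / (0.6 F_EXX × L) = 100 × 2.0 / (0.6 × 100 × 12) = 0.2778 in.
Required leg w = t_e / 0.707 = 0.3929 in → use 7/16 in.

w = 7/16 in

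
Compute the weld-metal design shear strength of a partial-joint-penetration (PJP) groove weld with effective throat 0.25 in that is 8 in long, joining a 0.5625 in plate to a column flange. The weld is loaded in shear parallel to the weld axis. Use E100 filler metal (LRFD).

φR_n ≈ 90 kip

E100XX → F_EXX = 100 ksi.
Effective throat (given) t_e = 0.25 in.
A_we = 0.25 × 8 = 2 in².
F_nw = 0.6 F_EXX = 60 ksi.
φR_n = 0.75 × 60 × 2 = 90 kip.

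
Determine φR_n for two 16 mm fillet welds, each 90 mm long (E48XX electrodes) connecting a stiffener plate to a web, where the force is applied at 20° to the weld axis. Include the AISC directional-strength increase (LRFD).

E48XX → F_EXX = 480 MPa.
t_e = 0.707 × 16 = 11.31 mm; A_we = 11.31 × 180 = 2036 mm².
Directional factor: 1.0 + 0.5 sin^1.5(20°) = 1.1.
F_nw = 0.6 × 480 × 1.1 = 316.8 MPa.
φR_n = 0.75 × 316.8 × 2036 × 10⁻³ = 483.8 kN.

φR_n ≈ 484 kN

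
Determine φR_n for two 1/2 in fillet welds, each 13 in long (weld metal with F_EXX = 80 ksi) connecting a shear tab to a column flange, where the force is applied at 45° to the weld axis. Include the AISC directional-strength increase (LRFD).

t_e = 0.707 × 0.5 = 0.3535 in; A_we = 0.3535 × 26 = 9.191 in².
Directional factor: 1.0 + 0.5 sin^1.5(45°) = 1.297.
F_nw = 0.6 × 80 × 1.297 = 62.27 ksi.
φR_n = 0.75 × 62.27 × 9.191 = 429.2 kips.

φR_n ≈ 429 kips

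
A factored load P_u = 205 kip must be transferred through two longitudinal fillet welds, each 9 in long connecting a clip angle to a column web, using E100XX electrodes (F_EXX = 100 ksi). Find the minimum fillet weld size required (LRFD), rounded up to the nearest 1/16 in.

w = 3/8 in

Total weld length L = 18 in.
Required throat t_e = P_u / (φ × 0.6 F_EXX × L) = 205 / (0.75 × 0.6 × 100 × 18) = 0.2531 in.
Required leg w = t_e / 0.707 = 0.358 in → use 3/8 in.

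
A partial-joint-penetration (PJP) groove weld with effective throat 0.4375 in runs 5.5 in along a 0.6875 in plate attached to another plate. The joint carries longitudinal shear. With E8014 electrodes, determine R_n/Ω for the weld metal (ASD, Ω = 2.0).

E80XX → F_EXX = 80 ksi.
Effective throat (given) t_e = 0.4375 in.
A_we = 0.4375 × 5.5 = 2.406 in².
F_nw = 0.6 F_EXX = 48 ksi.
R_n/Ω = (48 × 2.406) / 2.0 = 57.75 kip.

R_n/Ω ≈ 57.8 kip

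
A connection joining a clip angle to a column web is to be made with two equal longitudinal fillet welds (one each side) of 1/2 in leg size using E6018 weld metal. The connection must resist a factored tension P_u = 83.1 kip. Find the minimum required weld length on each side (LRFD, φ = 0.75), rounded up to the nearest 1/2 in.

L = 4.5 in on each side

E60XX → F_EXX = 60 ksi.
Throat t_e = 0.707 × 0.5 = 0.3535 in.
φr_n = 0.75 × 0.6 × 60 × 0.3535 = 9.544 kip/in.
L_req = P_u / φr_n = 83.1 / 9.544 = 8.707 in total.
Per side: 8.707 / 2 = 4.353 in.
Round up → use L = 4.5 in on each side.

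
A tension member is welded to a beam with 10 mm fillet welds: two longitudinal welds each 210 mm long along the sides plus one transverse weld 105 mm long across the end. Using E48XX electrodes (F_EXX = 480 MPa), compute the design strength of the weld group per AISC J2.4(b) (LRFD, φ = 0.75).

t_e = 0.707 × 10 = 7.07 mm.
R_nwl = 0.6 × 480 × 7.07 × 420 × 10⁻³ = 855.2 kN (longitudinal, 2 welds).
R_nwt = 0.6 × 480 × 7.07 × 105 × 10⁻³ = 213.8 kN (transverse, base value).
(i) R_nwl + R_nwt = 1069 kN; (ii) 0.85 R_nwl + 1.5 R_nwt = 1048 kN.
R_n = max = 1069 kN [governs: (i)]; φR_n = 801.7 kN.

φR_n ≈ 802 kN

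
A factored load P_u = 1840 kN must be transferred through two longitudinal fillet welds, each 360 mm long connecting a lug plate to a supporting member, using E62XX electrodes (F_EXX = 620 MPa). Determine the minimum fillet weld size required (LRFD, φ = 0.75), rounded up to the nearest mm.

w = 13 mm

Total weld length L = 720 mm.
Required throat t_e = P_u / (φ × 0.6 F_EXX × L) = 1840 / (0.75 × 0.6 × 620 × 720 × 10⁻³) = 9.16 mm.
Required leg w = t_e / 0.707 = 12.96 mm → use 13 mm.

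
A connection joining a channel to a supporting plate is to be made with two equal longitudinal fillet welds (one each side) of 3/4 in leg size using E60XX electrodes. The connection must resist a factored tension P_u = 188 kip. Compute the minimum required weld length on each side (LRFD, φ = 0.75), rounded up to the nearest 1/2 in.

L = 7 in on each side

E60XX → F_EXX = 60 ksi.
Throat t_e = 0.707 × 0.75 = 0.5302 in.
φr_n = 0.75 × 0.6 × 60 × 0.5302 = 14.32 kip/in.
L_req = P_u / φr_n = 188 / 14.32 = 13.13 in total.
Per side: 13.13 / 2 = 6.566 in.
Round up → use L = 7 in on each side.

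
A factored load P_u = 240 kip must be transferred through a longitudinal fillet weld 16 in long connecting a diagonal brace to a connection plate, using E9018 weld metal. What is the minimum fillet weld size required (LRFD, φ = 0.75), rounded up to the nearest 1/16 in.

E90XX → F_EXX = 90 ksi.
Total weld length L = 16 in.
Required throat t_e = P_u / (φ × 0.6 F_EXX × L) = 240 / (0.75 × 0.6 × 90 × 16) = 0.3704 in.
Required leg w = t_e / 0.707 = 0.5239 in → use 9/16 in.

w = 9/16 in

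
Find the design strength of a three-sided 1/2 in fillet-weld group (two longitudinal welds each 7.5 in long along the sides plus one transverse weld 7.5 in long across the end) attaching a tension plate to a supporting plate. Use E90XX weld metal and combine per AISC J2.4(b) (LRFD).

φR_n ≈ 344 kips

E90XX → F_EXX = 90 ksi.
t_e = 0.707 × 0.5 = 0.3535 in.
R_nwl = 0.6 × 90 × 0.3535 × 15 = 286.3 kips (longitudinal, 2 welds).
R_nwt = 0.6 × 90 × 0.3535 × 7.5 = 143.2 kips (transverse, base value).
(i) R_nwl + R_nwt = 429.5 kips; (ii) 0.85 R_nwl + 1.5 R_nwt = 458.1 kips.
R_n = max = 458.1 kips [governs: (ii)]; φR_n = 343.6 kips.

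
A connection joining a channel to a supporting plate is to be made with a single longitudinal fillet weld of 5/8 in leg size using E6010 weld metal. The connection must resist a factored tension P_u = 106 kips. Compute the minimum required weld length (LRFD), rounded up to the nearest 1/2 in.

L = 9 in

E60XX → F_EXX = 60 ksi.
Throat t_e = 0.707 × 0.625 = 0.4419 in.
φr_n = 0.75 × 0.6 × 60 × 0.4419 = 11.93 kips/in.
L_req = P_u / φr_n = 106 / 11.93 = 8.885 in total.
Round up → use L = 9 in.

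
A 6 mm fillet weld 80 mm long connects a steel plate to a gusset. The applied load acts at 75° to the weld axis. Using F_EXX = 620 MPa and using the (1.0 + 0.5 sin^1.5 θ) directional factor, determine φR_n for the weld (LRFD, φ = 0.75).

φR_n ≈ 140 kN

t_e = 0.707 × 6 = 4.242 mm; A_we = 4.242 × 80 = 339.4 mm².
Directional factor: 1.0 + 0.5 sin^1.5(75°) = 1.475.
F_nw = 0.6 × 620 × 1.475 = 548.6 MPa.
φR_n = 0.75 × 548.6 × 339.4 × 10⁻³ = 139.6 kN.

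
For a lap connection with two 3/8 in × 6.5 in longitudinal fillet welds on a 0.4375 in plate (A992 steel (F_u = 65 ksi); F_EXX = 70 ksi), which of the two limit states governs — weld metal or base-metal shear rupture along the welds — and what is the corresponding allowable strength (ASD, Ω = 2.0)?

t_e = 0.707 × 0.375 = 0.2651 in; L = 13 in.
Weld metal: R_n/Ω = (1/2.0) × 0.6 × 70 × 0.2651 × 13 = 72.38 kip.
Base metal (shear rupture): R_n/Ω = (1/2.0) × 0.6 × 65 × 0.4375 × 13 = 110.9 kip.
Governing: weld metal.

R_n/Ω ≈ 72.4 kip (weld metal governs)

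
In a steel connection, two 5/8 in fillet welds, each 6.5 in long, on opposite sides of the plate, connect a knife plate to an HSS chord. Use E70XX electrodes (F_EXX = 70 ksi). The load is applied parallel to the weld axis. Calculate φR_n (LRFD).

φR_n ≈ 181 kips

Effective throat t_e = 0.707 × 0.625 = 0.4419 in.
Total length L = 13 in; A_we = 0.4419 × 13 = 5.744 in².
F_nw = 0.6 F_EXX = 0.6 × 70 = 42 ksi.
φR_n = 0.75 × 42 × 5.744 = 180.9 kips.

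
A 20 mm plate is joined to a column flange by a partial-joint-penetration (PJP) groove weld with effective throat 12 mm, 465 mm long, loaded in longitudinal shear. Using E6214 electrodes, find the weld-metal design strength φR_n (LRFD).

φR_n ≈ 1560 kN

E62XX → F_EXX = 620 MPa.
Effective throat (given) t_e = 12 mm.
A_we = 12 × 465 = 5580 mm².
F_nw = 0.6 F_EXX = 372 MPa.
φR_n = 0.75 × 372 × 5580 × 10⁻³ = 1557 kN.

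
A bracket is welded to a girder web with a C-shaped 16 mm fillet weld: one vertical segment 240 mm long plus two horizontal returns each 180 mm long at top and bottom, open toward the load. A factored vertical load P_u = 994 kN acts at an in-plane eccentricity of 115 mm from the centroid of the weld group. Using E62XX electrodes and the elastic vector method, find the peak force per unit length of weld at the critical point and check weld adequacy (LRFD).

E62XX → F_EXX = 620 MPa.
Total weld length L_w = 600 mm. Treat welds as unit-width lines.
Centroid: x̄ = 2×180×90 / 600 = 54 mm from the vertical weld.
Polar moment about centroid: J = I_x + I_y = [240³/12 + 2×180×120²] + [240×54² + 2(180³/12 + 180×36²)] = 8474000 mm³.
Direct shear f_v = P/L_w = 994×10³ / 600 = 1657 N/mm (vertical).
Torsion M = P·e = 994×10³ × 115 = 114310000 N·mm.
Critical point at (x, y) = (126, 120) from centroid. f_tx = M·y/J = 1619 N/mm; f_ty = M·x/J = 1700 N/mm.
Resultant f_max = √[f_tx² + (f_v + f_ty)²] = √[1619² + (1657 + 1700)²] = 3726 N/mm.
Capacity per unit length: φr_n = 0.75 × 0.6 × 620 × (0.707 × 16) = 3156 N/mm.
3726 > 3156 → NOT adequate.

f_max ≈ 3730 N/mm; NOT adequate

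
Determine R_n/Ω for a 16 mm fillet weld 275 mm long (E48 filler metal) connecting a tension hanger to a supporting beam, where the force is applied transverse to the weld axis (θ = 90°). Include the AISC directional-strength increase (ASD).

E48XX → F_EXX = 480 MPa.
t_e = 0.707 × 16 = 11.31 mm; A_we = 11.31 × 275 = 3111 mm².
Directional factor: 1.0 + 0.5 sin^1.5(90°) = 1.5.
F_nw = 0.6 × 480 × 1.5 = 432 MPa.
R_n/Ω = (432 × 3111) / 2.0 × 10⁻³ = 671.9 kN.

R_n/Ω ≈ 672 kN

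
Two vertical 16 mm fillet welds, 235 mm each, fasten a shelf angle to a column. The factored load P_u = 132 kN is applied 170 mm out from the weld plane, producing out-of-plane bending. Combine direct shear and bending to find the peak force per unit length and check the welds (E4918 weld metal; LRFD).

f_max ≈ 1250 N/mm; adequate

E49XX → F_EXX = 490 MPa.
L_w = 2 × 235 = 470 mm; section modulus (unit throat) S = 2 × L²/6 = 18410 mm².
Direct shear f_v = P/L_w = 132×10³/470 = 280.9 N/mm.
Moment M = P × e = 132×10³ × 170 = 22440000 N·mm; bending f_b = M/S = 1219 N/mm.
f_max = √(f_v² + f_b²) = √(280.9² + 1219²) = 1251 N/mm.
φr_n = 0.75 × 0.6 × 490 × (0.707 × 16) = 2494 N/mm → adequate.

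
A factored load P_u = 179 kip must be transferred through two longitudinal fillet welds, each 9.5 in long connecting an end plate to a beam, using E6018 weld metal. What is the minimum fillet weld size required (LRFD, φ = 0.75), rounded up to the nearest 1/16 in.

E60XX → F_EXX = 60 ksi.
Total weld length L = 19 in.
Required throat t_e = P_u / (φ × 0.6 F_EXX × L) = 179 / (0.75 × 0.6 × 60 × 19) = 0.3489 in.
Required leg w = t_e / 0.707 = 0.4935 in → use 1/2 in.

w = 1/2 in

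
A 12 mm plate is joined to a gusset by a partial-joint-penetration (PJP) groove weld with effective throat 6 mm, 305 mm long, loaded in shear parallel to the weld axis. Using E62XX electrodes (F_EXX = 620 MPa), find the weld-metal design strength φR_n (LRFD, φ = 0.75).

φR_n ≈ 511 kN

Effective throat (given) t_e = 6 mm.
A_we = 6 × 305 = 1830 mm².
F_nw = 0.6 F_EXX = 372 MPa.
φR_n = 0.75 × 372 × 1830 × 10⁻³ = 510.6 kN.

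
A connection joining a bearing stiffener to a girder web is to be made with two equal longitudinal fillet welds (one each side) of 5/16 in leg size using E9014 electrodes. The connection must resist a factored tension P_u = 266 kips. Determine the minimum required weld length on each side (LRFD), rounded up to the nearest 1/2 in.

E90XX → F_EXX = 90 ksi.
Throat t_e = 0.707 × 0.3125 = 0.2209 in.
φr_n = 0.75 × 0.6 × 90 × 0.2209 = 8.948 kips/in.
L_req = P_u / φr_n = 266 / 8.948 = 29.73 in total.
Per side: 29.73 / 2 = 14.86 in.
Round up → use L = 15 in on each side.

L = 15 in on each side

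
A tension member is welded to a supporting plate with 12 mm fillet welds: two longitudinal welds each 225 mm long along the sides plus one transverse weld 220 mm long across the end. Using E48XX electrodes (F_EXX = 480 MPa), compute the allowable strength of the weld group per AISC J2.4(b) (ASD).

R_n/Ω ≈ 870 kN

t_e = 0.707 × 12 = 8.484 mm.
R_nwl = 0.6 × 480 × 8.484 × 450 × 10⁻³ = 1100 kN (longitudinal, 2 welds).
R_nwt = 0.6 × 480 × 8.484 × 220 × 10⁻³ = 537.5 kN (transverse, base value).
(i) R_nwl + R_nwt = 1637 kN; (ii) 0.85 R_nwl + 1.5 R_nwt = 1741 kN.
R_n = max = 1741 kN [governs: (ii)]; R_n/Ω = 870.5 kN.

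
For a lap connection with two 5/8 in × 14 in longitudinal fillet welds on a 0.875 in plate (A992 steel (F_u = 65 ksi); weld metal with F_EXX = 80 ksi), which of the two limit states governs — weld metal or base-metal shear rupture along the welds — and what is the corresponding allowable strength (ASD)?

t_e = 0.707 × 0.625 = 0.4419 in; L = 28 in.
Weld metal: R_n/Ω = (1/2.0) × 0.6 × 80 × 0.4419 × 28 = 296.9 kip.
Base metal (shear rupture): R_n/Ω = (1/2.0) × 0.6 × 65 × 0.875 × 28 = 477.8 kip.
Governing: weld metal.

R_n/Ω ≈ 297 kip (weld metal governs)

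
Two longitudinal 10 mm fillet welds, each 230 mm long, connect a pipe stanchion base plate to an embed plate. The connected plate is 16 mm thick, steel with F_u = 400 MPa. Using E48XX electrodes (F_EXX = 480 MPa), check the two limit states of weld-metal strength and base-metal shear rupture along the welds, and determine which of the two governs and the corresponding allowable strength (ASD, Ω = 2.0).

R_n/Ω ≈ 468 kN (weld metal governs)

t_e = 0.707 × 10 = 7.07 mm; L = 460 mm.
Weld metal: R_n/Ω = (1/2.0) × 0.6 × 480 × 7.07 × 460 × 10⁻³ = 468.3 kN.
Base metal (shear rupture): R_n/Ω = (1/2.0) × 0.6 × 400 × 16 × 460 × 10⁻³ = 883.2 kN.
Governing: weld metal.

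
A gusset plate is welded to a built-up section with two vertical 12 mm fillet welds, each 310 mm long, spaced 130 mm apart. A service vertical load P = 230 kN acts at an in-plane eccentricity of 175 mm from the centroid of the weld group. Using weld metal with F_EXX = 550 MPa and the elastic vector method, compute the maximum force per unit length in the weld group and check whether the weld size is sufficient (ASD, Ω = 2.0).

Total weld length L_w = 620 mm. Treat welds as unit-width lines.
Polar moment about centroid: J = 2[d³/12 + d(b/2)²] = 2[310³/12 + 310×65²] = 7585000 mm³.
Direct shear f_v = P/L_w = 230×10³ / 620 = 371 N/mm (vertical).
Torsion M = P·e = 230×10³ × 175 = 40250000 N·mm.
Critical point at (x, y) = (65, 155) from centroid. f_tx = M·y/J = 822.5 N/mm; f_ty = M·x/J = 344.9 N/mm.
Resultant f_max = √[f_tx² + (f_v + f_ty)²] = √[822.5² + (371 + 344.9)²] = 1090 N/mm.
Capacity per unit length: r_n/Ω = (1/2.0) × 0.6 × 550 × (0.707 × 12) = 1400 N/mm.
1090 ≤ 1400 → adequate.

f_max ≈ 1090 N/mm; adequate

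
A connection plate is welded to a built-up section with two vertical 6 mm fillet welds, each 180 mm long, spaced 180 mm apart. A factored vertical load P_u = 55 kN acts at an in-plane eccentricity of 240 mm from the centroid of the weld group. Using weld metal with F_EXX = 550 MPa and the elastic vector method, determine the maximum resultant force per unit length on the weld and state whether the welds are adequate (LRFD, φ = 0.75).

f_max ≈ 551 N/mm; adequate

Total weld length L_w = 360 mm. Treat welds as unit-width lines.
Polar moment about centroid: J = 2[d³/12 + d(b/2)²] = 2[180³/12 + 180×90²] = 3888000 mm³.
Direct shear f_v = P/L_w = 55×10³ / 360 = 152.8 N/mm (vertical).
Torsion M = P·e = 55×10³ × 240 = 13200000 N·mm.
Critical point at (x, y) = (90, 90) from centroid. f_tx = M·y/J = 305.6 N/mm; f_ty = M·x/J = 305.6 N/mm.
Resultant f_max = √[f_tx² + (f_v + f_ty)²] = √[305.6² + (152.8 + 305.6)²] = 550.8 N/mm.
Capacity per unit length: φr_n = 0.75 × 0.6 × 550 × (0.707 × 6) = 1050 N/mm.
550.8 ≤ 1050 → adequate.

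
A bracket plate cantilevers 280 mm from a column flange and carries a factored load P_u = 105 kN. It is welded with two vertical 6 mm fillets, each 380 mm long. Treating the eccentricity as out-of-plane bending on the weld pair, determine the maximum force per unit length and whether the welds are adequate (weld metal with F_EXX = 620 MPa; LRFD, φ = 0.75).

f_max ≈ 626 N/mm; adequate

L_w = 2 × 380 = 760 mm; section modulus (unit throat) S = 2 × L²/6 = 48130 mm².
Direct shear f_v = P/L_w = 105×10³/760 = 138.2 N/mm.
Moment M = P × e = 105×10³ × 280 = 29400000 N·mm; bending f_b = M/S = 610.8 N/mm.
f_max = √(f_v² + f_b²) = √(138.2² + 610.8²) = 626.2 N/mm.
φr_n = 0.75 × 0.6 × 620 × (0.707 × 6) = 1184 N/mm → adequate.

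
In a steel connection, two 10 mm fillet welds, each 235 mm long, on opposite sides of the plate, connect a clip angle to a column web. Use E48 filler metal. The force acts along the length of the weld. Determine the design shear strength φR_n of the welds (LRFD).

E48XX → F_EXX = 480 MPa.
Effective throat t_e = 0.707 × 10 = 7.07 mm.
Total length L = 470 mm; A_we = 7.07 × 470 = 3323 mm².
F_nw = 0.6 F_EXX = 0.6 × 480 = 288 MPa.
φR_n = 0.75 × 288 × 3323 × 10⁻³ = 717.7 kN.

φR_n ≈ 718 kN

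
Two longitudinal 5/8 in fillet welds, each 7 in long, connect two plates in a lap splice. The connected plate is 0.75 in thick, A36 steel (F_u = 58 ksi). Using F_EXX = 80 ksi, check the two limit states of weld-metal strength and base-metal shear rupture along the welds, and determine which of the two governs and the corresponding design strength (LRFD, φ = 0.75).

t_e = 0.707 × 0.625 = 0.4419 in; L = 14 in.
Weld metal: φR_n = 0.75 × 0.6 × 80 × 0.4419 × 14 = 222.7 kips.
Base metal (shear rupture): φR_n = 0.75 × 0.6 × 58 × 0.75 × 14 = 274 kips.
Governing: weld metal.

φR_n ≈ 223 kips (weld metal governs)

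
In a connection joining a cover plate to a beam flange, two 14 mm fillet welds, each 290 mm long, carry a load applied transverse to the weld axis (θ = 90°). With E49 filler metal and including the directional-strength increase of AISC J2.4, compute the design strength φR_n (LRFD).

φR_n ≈ 1900 kN

E49XX → F_EXX = 490 MPa.
t_e = 0.707 × 14 = 9.898 mm; A_we = 9.898 × 580 = 5741 mm².
Directional factor: 1.0 + 0.5 sin^1.5(90°) = 1.5.
F_nw = 0.6 × 490 × 1.5 = 441 MPa.
φR_n = 0.75 × 441 × 5741 × 10⁻³ = 1899 kN.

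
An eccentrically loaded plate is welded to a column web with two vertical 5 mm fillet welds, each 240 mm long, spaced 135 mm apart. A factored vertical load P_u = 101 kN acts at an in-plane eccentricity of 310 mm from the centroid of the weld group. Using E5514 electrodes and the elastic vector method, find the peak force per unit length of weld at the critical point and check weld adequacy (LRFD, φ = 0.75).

E55XX → F_EXX = 550 MPa.
Total weld length L_w = 480 mm. Treat welds as unit-width lines.
Polar moment about centroid: J = 2[d³/12 + d(b/2)²] = 2[240³/12 + 240×67.5²] = 4491000 mm³.
Direct shear f_v = P/L_w = 101×10³ / 480 = 210.4 N/mm (vertical).
Torsion M = P·e = 101×10³ × 310 = 31310000 N·mm.
Critical point at (x, y) = (67.5, 120) from centroid. f_tx = M·y/J = 836.6 N/mm; f_ty = M·x/J = 470.6 N/mm.
Resultant f_max = √[f_tx² + (f_v + f_ty)²] = √[836.6² + (210.4 + 470.6)²] = 1079 N/mm.
Capacity per unit length: φr_n = 0.75 × 0.6 × 550 × (0.707 × 5) = 874.9 N/mm.
1079 > 874.9 → NOT adequate.

f_max ≈ 1080 N/mm; NOT adequate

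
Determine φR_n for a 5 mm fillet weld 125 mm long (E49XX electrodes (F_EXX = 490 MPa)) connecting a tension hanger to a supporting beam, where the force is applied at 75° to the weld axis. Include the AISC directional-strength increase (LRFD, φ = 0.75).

φR_n ≈ 144 kN

t_e = 0.707 × 5 = 3.535 mm; A_we = 3.535 × 125 = 441.9 mm².
Directional factor: 1.0 + 0.5 sin^1.5(75°) = 1.475.
F_nw = 0.6 × 490 × 1.475 = 433.6 MPa.
φR_n = 0.75 × 433.6 × 441.9 × 10⁻³ = 143.7 kN.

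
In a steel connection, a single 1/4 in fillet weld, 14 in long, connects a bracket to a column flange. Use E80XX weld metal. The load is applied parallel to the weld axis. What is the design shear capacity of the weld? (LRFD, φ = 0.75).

E80XX → F_EXX = 80 ksi.
Effective throat t_e = 0.707 × 0.25 = 0.1767 in.
Total length L = 14 in; A_we = 0.1767 × 14 = 2.474 in².
F_nw = 0.6 F_EXX = 0.6 × 80 = 48 ksi.
φR_n = 0.75 × 48 × 2.474 = 89.08 kip.

φR_n ≈ 89.1 kip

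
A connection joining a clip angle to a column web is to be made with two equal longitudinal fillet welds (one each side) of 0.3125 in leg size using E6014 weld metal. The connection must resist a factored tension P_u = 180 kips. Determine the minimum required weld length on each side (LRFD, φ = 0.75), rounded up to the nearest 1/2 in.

L = 15.5 in on each side

E60XX → F_EXX = 60 ksi.
Throat t_e = 0.707 × 0.3125 = 0.2209 in.
φr_n = 0.75 × 0.6 × 60 × 0.2209 = 5.965 kips/in.
L_req = P_u / φr_n = 180 / 5.965 = 30.17 in total.
Per side: 30.17 / 2 = 15.09 in.
Round up → use L = 15.5 in on each side.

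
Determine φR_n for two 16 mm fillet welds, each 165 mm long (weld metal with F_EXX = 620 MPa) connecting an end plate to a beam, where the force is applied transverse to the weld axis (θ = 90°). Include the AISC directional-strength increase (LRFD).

φR_n ≈ 1560 kN

t_e = 0.707 × 16 = 11.31 mm; A_we = 11.31 × 330 = 3733 mm².
Directional factor: 1.0 + 0.5 sin^1.5(90°) = 1.5.
F_nw = 0.6 × 620 × 1.5 = 558 MPa.
φR_n = 0.75 × 558 × 3733 × 10⁻³ = 1562 kN.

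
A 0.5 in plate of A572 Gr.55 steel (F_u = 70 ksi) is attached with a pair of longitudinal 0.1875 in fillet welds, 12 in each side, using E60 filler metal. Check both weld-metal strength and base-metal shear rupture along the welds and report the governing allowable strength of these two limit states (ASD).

R_n/Ω ≈ 57.3 kip (weld metal governs)

E60XX → F_EXX = 60 ksi.
t_e = 0.707 × 0.1875 = 0.1326 in; L = 24 in.
Weld metal: R_n/Ω = (1/2.0) × 0.6 × 60 × 0.1326 × 24 = 57.27 kip.
Base metal (shear rupture): R_n/Ω = (1/2.0) × 0.6 × 70 × 0.5 × 24 = 252 kip.
Governing: weld metal.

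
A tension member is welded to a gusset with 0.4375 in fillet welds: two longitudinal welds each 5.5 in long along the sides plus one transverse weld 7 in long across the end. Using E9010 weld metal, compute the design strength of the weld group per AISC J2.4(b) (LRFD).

E90XX → F_EXX = 90 ksi.
t_e = 0.707 × 0.4375 = 0.3093 in.
R_nwl = 0.6 × 90 × 0.3093 × 11 = 183.7 kip (longitudinal, 2 welds).
R_nwt = 0.6 × 90 × 0.3093 × 7 = 116.9 kip (transverse, base value).
(i) R_nwl + R_nwt = 300.7 kip; (ii) 0.85 R_nwl + 1.5 R_nwt = 331.6 kip.
R_n = max = 331.6 kip [governs: (ii)]; φR_n = 248.7 kip.

φR_n ≈ 249 kip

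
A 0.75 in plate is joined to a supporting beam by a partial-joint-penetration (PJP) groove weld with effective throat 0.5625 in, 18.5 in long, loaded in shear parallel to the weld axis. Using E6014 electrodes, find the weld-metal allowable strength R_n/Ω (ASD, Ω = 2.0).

E60XX → F_EXX = 60 ksi.
Effective throat (given) t_e = 0.5625 in.
A_we = 0.5625 × 18.5 = 10.41 in².
F_nw = 0.6 F_EXX = 36 ksi.
R_n/Ω = (36 × 10.41) / 2.0 = 187.3 kip.

R_n/Ω ≈ 187 kip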